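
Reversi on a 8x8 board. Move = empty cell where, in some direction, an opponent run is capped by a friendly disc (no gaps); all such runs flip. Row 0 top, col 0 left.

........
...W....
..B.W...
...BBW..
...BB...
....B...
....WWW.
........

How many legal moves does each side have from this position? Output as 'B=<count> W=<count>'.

Answer: B=7 W=4

Derivation:
-- B to move --
(0,2): no bracket -> illegal
(0,3): no bracket -> illegal
(0,4): flips 1 -> legal
(1,2): no bracket -> illegal
(1,4): flips 1 -> legal
(1,5): flips 1 -> legal
(2,3): no bracket -> illegal
(2,5): no bracket -> illegal
(2,6): flips 1 -> legal
(3,6): flips 1 -> legal
(4,5): no bracket -> illegal
(4,6): no bracket -> illegal
(5,3): no bracket -> illegal
(5,5): no bracket -> illegal
(5,6): no bracket -> illegal
(5,7): no bracket -> illegal
(6,3): no bracket -> illegal
(6,7): no bracket -> illegal
(7,3): no bracket -> illegal
(7,4): flips 1 -> legal
(7,5): no bracket -> illegal
(7,6): flips 1 -> legal
(7,7): no bracket -> illegal
B mobility = 7
-- W to move --
(1,1): no bracket -> illegal
(1,2): no bracket -> illegal
(2,1): no bracket -> illegal
(2,3): no bracket -> illegal
(2,5): no bracket -> illegal
(3,1): flips 1 -> legal
(3,2): flips 4 -> legal
(4,2): flips 1 -> legal
(4,5): no bracket -> illegal
(5,2): no bracket -> illegal
(5,3): flips 1 -> legal
(5,5): no bracket -> illegal
(6,3): no bracket -> illegal
W mobility = 4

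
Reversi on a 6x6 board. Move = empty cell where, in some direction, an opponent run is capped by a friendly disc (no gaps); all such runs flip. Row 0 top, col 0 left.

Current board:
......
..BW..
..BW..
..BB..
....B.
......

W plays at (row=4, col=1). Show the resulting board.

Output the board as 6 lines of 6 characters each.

Answer: ......
..BW..
..BW..
..WB..
.W..B.
......

Derivation:
Place W at (4,1); scan 8 dirs for brackets.
Dir NW: first cell '.' (not opp) -> no flip
Dir N: first cell '.' (not opp) -> no flip
Dir NE: opp run (3,2) capped by W -> flip
Dir W: first cell '.' (not opp) -> no flip
Dir E: first cell '.' (not opp) -> no flip
Dir SW: first cell '.' (not opp) -> no flip
Dir S: first cell '.' (not opp) -> no flip
Dir SE: first cell '.' (not opp) -> no flip
All flips: (3,2)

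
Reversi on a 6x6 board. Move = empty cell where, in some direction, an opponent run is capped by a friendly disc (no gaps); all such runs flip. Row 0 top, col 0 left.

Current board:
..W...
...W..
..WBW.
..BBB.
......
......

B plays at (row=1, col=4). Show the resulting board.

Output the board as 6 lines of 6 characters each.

Answer: ..W...
...WB.
..WBB.
..BBB.
......
......

Derivation:
Place B at (1,4); scan 8 dirs for brackets.
Dir NW: first cell '.' (not opp) -> no flip
Dir N: first cell '.' (not opp) -> no flip
Dir NE: first cell '.' (not opp) -> no flip
Dir W: opp run (1,3), next='.' -> no flip
Dir E: first cell '.' (not opp) -> no flip
Dir SW: first cell 'B' (not opp) -> no flip
Dir S: opp run (2,4) capped by B -> flip
Dir SE: first cell '.' (not opp) -> no flip
All flips: (2,4)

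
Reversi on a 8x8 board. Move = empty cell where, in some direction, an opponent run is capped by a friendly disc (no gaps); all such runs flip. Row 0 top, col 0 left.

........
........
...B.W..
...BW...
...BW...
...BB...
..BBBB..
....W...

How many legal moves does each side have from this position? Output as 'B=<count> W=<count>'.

-- B to move --
(1,4): no bracket -> illegal
(1,5): no bracket -> illegal
(1,6): flips 2 -> legal
(2,4): flips 2 -> legal
(2,6): no bracket -> illegal
(3,5): flips 2 -> legal
(3,6): no bracket -> illegal
(4,5): flips 2 -> legal
(5,5): flips 1 -> legal
(7,3): no bracket -> illegal
(7,5): no bracket -> illegal
B mobility = 5
-- W to move --
(1,2): flips 1 -> legal
(1,3): no bracket -> illegal
(1,4): no bracket -> illegal
(2,2): flips 1 -> legal
(2,4): no bracket -> illegal
(3,2): flips 1 -> legal
(4,2): flips 1 -> legal
(4,5): no bracket -> illegal
(5,1): no bracket -> illegal
(5,2): flips 2 -> legal
(5,5): no bracket -> illegal
(5,6): flips 1 -> legal
(6,1): no bracket -> illegal
(6,6): no bracket -> illegal
(7,1): flips 2 -> legal
(7,2): no bracket -> illegal
(7,3): no bracket -> illegal
(7,5): no bracket -> illegal
(7,6): no bracket -> illegal
W mobility = 7

Answer: B=5 W=7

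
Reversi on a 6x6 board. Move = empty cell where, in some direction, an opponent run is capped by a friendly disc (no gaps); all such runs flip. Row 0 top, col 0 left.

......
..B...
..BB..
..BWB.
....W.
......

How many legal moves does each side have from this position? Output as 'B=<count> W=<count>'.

Answer: B=3 W=5

Derivation:
-- B to move --
(2,4): no bracket -> illegal
(3,5): no bracket -> illegal
(4,2): no bracket -> illegal
(4,3): flips 1 -> legal
(4,5): no bracket -> illegal
(5,3): no bracket -> illegal
(5,4): flips 1 -> legal
(5,5): flips 2 -> legal
B mobility = 3
-- W to move --
(0,1): no bracket -> illegal
(0,2): no bracket -> illegal
(0,3): no bracket -> illegal
(1,1): flips 1 -> legal
(1,3): flips 1 -> legal
(1,4): no bracket -> illegal
(2,1): no bracket -> illegal
(2,4): flips 1 -> legal
(2,5): no bracket -> illegal
(3,1): flips 1 -> legal
(3,5): flips 1 -> legal
(4,1): no bracket -> illegal
(4,2): no bracket -> illegal
(4,3): no bracket -> illegal
(4,5): no bracket -> illegal
W mobility = 5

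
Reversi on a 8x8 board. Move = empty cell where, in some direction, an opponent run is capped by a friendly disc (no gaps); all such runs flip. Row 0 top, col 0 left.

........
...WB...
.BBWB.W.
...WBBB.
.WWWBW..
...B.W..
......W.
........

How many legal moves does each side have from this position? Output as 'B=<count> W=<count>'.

-- B to move --
(0,2): flips 1 -> legal
(0,3): flips 4 -> legal
(0,4): flips 1 -> legal
(1,2): flips 2 -> legal
(1,5): no bracket -> illegal
(1,6): flips 1 -> legal
(1,7): flips 1 -> legal
(2,5): no bracket -> illegal
(2,7): no bracket -> illegal
(3,0): no bracket -> illegal
(3,1): flips 1 -> legal
(3,2): flips 2 -> legal
(3,7): no bracket -> illegal
(4,0): flips 3 -> legal
(4,6): flips 1 -> legal
(5,0): no bracket -> illegal
(5,1): flips 2 -> legal
(5,2): flips 1 -> legal
(5,4): flips 1 -> legal
(5,6): flips 1 -> legal
(5,7): no bracket -> illegal
(6,4): no bracket -> illegal
(6,5): flips 2 -> legal
(6,7): no bracket -> illegal
(7,5): no bracket -> illegal
(7,6): no bracket -> illegal
(7,7): flips 2 -> legal
B mobility = 16
-- W to move --
(0,3): no bracket -> illegal
(0,4): no bracket -> illegal
(0,5): flips 1 -> legal
(1,0): no bracket -> illegal
(1,1): flips 1 -> legal
(1,2): no bracket -> illegal
(1,5): flips 2 -> legal
(2,0): flips 2 -> legal
(2,5): flips 3 -> legal
(2,7): flips 1 -> legal
(3,0): no bracket -> illegal
(3,1): flips 1 -> legal
(3,2): no bracket -> illegal
(3,7): flips 3 -> legal
(4,6): flips 3 -> legal
(4,7): no bracket -> illegal
(5,2): no bracket -> illegal
(5,4): no bracket -> illegal
(6,2): flips 3 -> legal
(6,3): flips 1 -> legal
(6,4): flips 1 -> legal
W mobility = 12

Answer: B=16 W=12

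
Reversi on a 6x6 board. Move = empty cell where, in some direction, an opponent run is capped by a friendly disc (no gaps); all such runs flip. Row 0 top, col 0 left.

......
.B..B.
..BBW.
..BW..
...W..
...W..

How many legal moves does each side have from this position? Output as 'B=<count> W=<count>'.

Answer: B=4 W=5

Derivation:
-- B to move --
(1,3): no bracket -> illegal
(1,5): no bracket -> illegal
(2,5): flips 1 -> legal
(3,4): flips 2 -> legal
(3,5): no bracket -> illegal
(4,2): no bracket -> illegal
(4,4): flips 1 -> legal
(5,2): no bracket -> illegal
(5,4): flips 1 -> legal
B mobility = 4
-- W to move --
(0,0): flips 2 -> legal
(0,1): no bracket -> illegal
(0,2): no bracket -> illegal
(0,3): no bracket -> illegal
(0,4): flips 1 -> legal
(0,5): no bracket -> illegal
(1,0): no bracket -> illegal
(1,2): no bracket -> illegal
(1,3): flips 1 -> legal
(1,5): no bracket -> illegal
(2,0): no bracket -> illegal
(2,1): flips 3 -> legal
(2,5): no bracket -> illegal
(3,1): flips 1 -> legal
(3,4): no bracket -> illegal
(4,1): no bracket -> illegal
(4,2): no bracket -> illegal
W mobility = 5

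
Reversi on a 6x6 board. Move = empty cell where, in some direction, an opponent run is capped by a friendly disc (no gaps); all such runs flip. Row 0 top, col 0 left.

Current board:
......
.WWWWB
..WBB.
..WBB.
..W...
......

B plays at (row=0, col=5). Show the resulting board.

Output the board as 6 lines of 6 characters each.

Place B at (0,5); scan 8 dirs for brackets.
Dir NW: edge -> no flip
Dir N: edge -> no flip
Dir NE: edge -> no flip
Dir W: first cell '.' (not opp) -> no flip
Dir E: edge -> no flip
Dir SW: opp run (1,4) capped by B -> flip
Dir S: first cell 'B' (not opp) -> no flip
Dir SE: edge -> no flip
All flips: (1,4)

Answer: .....B
.WWWBB
..WBB.
..WBB.
..W...
......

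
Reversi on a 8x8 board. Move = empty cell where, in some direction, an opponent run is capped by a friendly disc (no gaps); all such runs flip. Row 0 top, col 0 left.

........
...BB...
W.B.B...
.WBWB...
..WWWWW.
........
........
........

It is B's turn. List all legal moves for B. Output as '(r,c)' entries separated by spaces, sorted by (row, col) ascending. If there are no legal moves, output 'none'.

Answer: (3,0) (4,0) (5,1) (5,2) (5,4) (5,5) (5,6)

Derivation:
(1,0): no bracket -> illegal
(1,1): no bracket -> illegal
(2,1): no bracket -> illegal
(2,3): no bracket -> illegal
(3,0): flips 1 -> legal
(3,5): no bracket -> illegal
(3,6): no bracket -> illegal
(3,7): no bracket -> illegal
(4,0): flips 1 -> legal
(4,1): no bracket -> illegal
(4,7): no bracket -> illegal
(5,1): flips 2 -> legal
(5,2): flips 2 -> legal
(5,3): no bracket -> illegal
(5,4): flips 2 -> legal
(5,5): flips 2 -> legal
(5,6): flips 1 -> legal
(5,7): no bracket -> illegal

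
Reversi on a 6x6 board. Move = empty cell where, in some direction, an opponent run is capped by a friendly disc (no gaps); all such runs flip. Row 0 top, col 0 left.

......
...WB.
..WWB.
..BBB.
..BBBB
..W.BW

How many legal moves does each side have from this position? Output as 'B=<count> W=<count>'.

Answer: B=5 W=6

Derivation:
-- B to move --
(0,2): flips 1 -> legal
(0,3): flips 2 -> legal
(0,4): no bracket -> illegal
(1,1): flips 1 -> legal
(1,2): flips 3 -> legal
(2,1): flips 2 -> legal
(3,1): no bracket -> illegal
(4,1): no bracket -> illegal
(5,1): no bracket -> illegal
(5,3): no bracket -> illegal
B mobility = 5
-- W to move --
(0,3): no bracket -> illegal
(0,4): no bracket -> illegal
(0,5): flips 1 -> legal
(1,5): flips 1 -> legal
(2,1): no bracket -> illegal
(2,5): flips 3 -> legal
(3,1): no bracket -> illegal
(3,5): flips 2 -> legal
(4,1): flips 1 -> legal
(5,1): no bracket -> illegal
(5,3): flips 3 -> legal
W mobility = 6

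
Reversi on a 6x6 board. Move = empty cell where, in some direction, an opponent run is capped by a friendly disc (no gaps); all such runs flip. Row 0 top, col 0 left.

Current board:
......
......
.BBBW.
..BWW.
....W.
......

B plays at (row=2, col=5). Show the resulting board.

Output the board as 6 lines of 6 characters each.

Answer: ......
......
.BBBBB
..BWW.
....W.
......

Derivation:
Place B at (2,5); scan 8 dirs for brackets.
Dir NW: first cell '.' (not opp) -> no flip
Dir N: first cell '.' (not opp) -> no flip
Dir NE: edge -> no flip
Dir W: opp run (2,4) capped by B -> flip
Dir E: edge -> no flip
Dir SW: opp run (3,4), next='.' -> no flip
Dir S: first cell '.' (not opp) -> no flip
Dir SE: edge -> no flip
All flips: (2,4)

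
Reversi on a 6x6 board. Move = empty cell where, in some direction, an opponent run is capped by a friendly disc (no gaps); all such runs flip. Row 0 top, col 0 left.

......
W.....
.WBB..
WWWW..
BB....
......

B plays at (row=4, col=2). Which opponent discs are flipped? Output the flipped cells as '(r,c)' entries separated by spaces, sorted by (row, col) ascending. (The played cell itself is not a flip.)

Answer: (3,2)

Derivation:
Dir NW: opp run (3,1), next='.' -> no flip
Dir N: opp run (3,2) capped by B -> flip
Dir NE: opp run (3,3), next='.' -> no flip
Dir W: first cell 'B' (not opp) -> no flip
Dir E: first cell '.' (not opp) -> no flip
Dir SW: first cell '.' (not opp) -> no flip
Dir S: first cell '.' (not opp) -> no flip
Dir SE: first cell '.' (not opp) -> no flip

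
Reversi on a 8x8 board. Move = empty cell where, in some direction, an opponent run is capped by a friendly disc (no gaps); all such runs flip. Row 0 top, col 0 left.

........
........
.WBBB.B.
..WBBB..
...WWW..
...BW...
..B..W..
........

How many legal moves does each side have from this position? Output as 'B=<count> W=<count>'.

Answer: B=8 W=10

Derivation:
-- B to move --
(1,0): no bracket -> illegal
(1,1): no bracket -> illegal
(1,2): no bracket -> illegal
(2,0): flips 1 -> legal
(3,0): no bracket -> illegal
(3,1): flips 1 -> legal
(3,6): no bracket -> illegal
(4,1): flips 1 -> legal
(4,2): flips 1 -> legal
(4,6): no bracket -> illegal
(5,2): flips 1 -> legal
(5,5): flips 3 -> legal
(5,6): flips 1 -> legal
(6,3): no bracket -> illegal
(6,4): flips 2 -> legal
(6,6): no bracket -> illegal
(7,4): no bracket -> illegal
(7,5): no bracket -> illegal
(7,6): no bracket -> illegal
B mobility = 8
-- W to move --
(1,1): flips 2 -> legal
(1,2): flips 3 -> legal
(1,3): flips 2 -> legal
(1,4): flips 3 -> legal
(1,5): no bracket -> illegal
(1,6): no bracket -> illegal
(1,7): flips 2 -> legal
(2,5): flips 5 -> legal
(2,7): no bracket -> illegal
(3,1): no bracket -> illegal
(3,6): flips 3 -> legal
(3,7): no bracket -> illegal
(4,2): no bracket -> illegal
(4,6): no bracket -> illegal
(5,1): no bracket -> illegal
(5,2): flips 1 -> legal
(6,1): no bracket -> illegal
(6,3): flips 1 -> legal
(6,4): no bracket -> illegal
(7,1): flips 2 -> legal
(7,2): no bracket -> illegal
(7,3): no bracket -> illegal
W mobility = 10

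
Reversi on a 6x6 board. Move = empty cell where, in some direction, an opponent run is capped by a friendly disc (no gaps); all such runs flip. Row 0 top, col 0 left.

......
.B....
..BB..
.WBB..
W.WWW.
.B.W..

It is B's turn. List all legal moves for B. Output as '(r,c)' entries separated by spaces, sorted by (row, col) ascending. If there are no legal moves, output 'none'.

Answer: (3,0) (5,2) (5,4) (5,5)

Derivation:
(2,0): no bracket -> illegal
(2,1): no bracket -> illegal
(3,0): flips 1 -> legal
(3,4): no bracket -> illegal
(3,5): no bracket -> illegal
(4,1): no bracket -> illegal
(4,5): no bracket -> illegal
(5,0): no bracket -> illegal
(5,2): flips 1 -> legal
(5,4): flips 1 -> legal
(5,5): flips 1 -> legal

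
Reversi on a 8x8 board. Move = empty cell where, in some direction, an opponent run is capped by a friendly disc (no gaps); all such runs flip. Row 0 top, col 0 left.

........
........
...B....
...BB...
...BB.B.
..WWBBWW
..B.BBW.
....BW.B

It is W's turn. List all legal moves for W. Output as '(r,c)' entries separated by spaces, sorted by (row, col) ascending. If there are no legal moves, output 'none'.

Answer: (1,3) (2,2) (2,5) (3,5) (3,6) (4,5) (6,3) (7,1) (7,2) (7,3)

Derivation:
(1,2): no bracket -> illegal
(1,3): flips 3 -> legal
(1,4): no bracket -> illegal
(2,2): flips 3 -> legal
(2,4): no bracket -> illegal
(2,5): flips 2 -> legal
(3,2): no bracket -> illegal
(3,5): flips 2 -> legal
(3,6): flips 1 -> legal
(3,7): no bracket -> illegal
(4,2): no bracket -> illegal
(4,5): flips 2 -> legal
(4,7): no bracket -> illegal
(5,1): no bracket -> illegal
(6,1): no bracket -> illegal
(6,3): flips 2 -> legal
(6,7): no bracket -> illegal
(7,1): flips 1 -> legal
(7,2): flips 1 -> legal
(7,3): flips 1 -> legal
(7,6): no bracket -> illegal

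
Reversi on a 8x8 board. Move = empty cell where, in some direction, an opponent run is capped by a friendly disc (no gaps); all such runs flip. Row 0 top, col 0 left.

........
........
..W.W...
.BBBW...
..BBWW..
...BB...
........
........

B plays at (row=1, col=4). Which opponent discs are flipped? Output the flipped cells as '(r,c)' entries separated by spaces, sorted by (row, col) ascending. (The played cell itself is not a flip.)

Answer: (2,4) (3,4) (4,4)

Derivation:
Dir NW: first cell '.' (not opp) -> no flip
Dir N: first cell '.' (not opp) -> no flip
Dir NE: first cell '.' (not opp) -> no flip
Dir W: first cell '.' (not opp) -> no flip
Dir E: first cell '.' (not opp) -> no flip
Dir SW: first cell '.' (not opp) -> no flip
Dir S: opp run (2,4) (3,4) (4,4) capped by B -> flip
Dir SE: first cell '.' (not opp) -> no flip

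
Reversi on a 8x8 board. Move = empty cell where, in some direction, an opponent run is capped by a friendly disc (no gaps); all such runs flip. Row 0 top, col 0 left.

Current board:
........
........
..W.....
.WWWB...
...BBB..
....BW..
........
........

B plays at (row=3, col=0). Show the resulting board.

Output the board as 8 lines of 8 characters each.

Place B at (3,0); scan 8 dirs for brackets.
Dir NW: edge -> no flip
Dir N: first cell '.' (not opp) -> no flip
Dir NE: first cell '.' (not opp) -> no flip
Dir W: edge -> no flip
Dir E: opp run (3,1) (3,2) (3,3) capped by B -> flip
Dir SW: edge -> no flip
Dir S: first cell '.' (not opp) -> no flip
Dir SE: first cell '.' (not opp) -> no flip
All flips: (3,1) (3,2) (3,3)

Answer: ........
........
..W.....
BBBBB...
...BBB..
....BW..
........
........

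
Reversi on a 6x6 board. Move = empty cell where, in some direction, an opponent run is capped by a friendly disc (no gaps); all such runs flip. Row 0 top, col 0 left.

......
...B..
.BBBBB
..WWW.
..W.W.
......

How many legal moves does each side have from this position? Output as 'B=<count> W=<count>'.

-- B to move --
(3,1): no bracket -> illegal
(3,5): no bracket -> illegal
(4,1): flips 1 -> legal
(4,3): flips 3 -> legal
(4,5): flips 1 -> legal
(5,1): flips 2 -> legal
(5,2): flips 2 -> legal
(5,3): no bracket -> illegal
(5,4): flips 2 -> legal
(5,5): flips 2 -> legal
B mobility = 7
-- W to move --
(0,2): no bracket -> illegal
(0,3): flips 2 -> legal
(0,4): no bracket -> illegal
(1,0): flips 1 -> legal
(1,1): flips 1 -> legal
(1,2): flips 2 -> legal
(1,4): flips 2 -> legal
(1,5): flips 1 -> legal
(2,0): no bracket -> illegal
(3,0): no bracket -> illegal
(3,1): no bracket -> illegal
(3,5): no bracket -> illegal
W mobility = 6

Answer: B=7 W=6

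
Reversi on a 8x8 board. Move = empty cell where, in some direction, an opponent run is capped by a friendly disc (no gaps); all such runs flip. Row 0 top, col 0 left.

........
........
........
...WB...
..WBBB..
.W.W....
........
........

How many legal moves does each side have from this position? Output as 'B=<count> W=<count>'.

Answer: B=6 W=3

Derivation:
-- B to move --
(2,2): flips 1 -> legal
(2,3): flips 1 -> legal
(2,4): no bracket -> illegal
(3,1): no bracket -> illegal
(3,2): flips 1 -> legal
(4,0): no bracket -> illegal
(4,1): flips 1 -> legal
(5,0): no bracket -> illegal
(5,2): no bracket -> illegal
(5,4): no bracket -> illegal
(6,0): no bracket -> illegal
(6,1): no bracket -> illegal
(6,2): flips 1 -> legal
(6,3): flips 1 -> legal
(6,4): no bracket -> illegal
B mobility = 6
-- W to move --
(2,3): no bracket -> illegal
(2,4): no bracket -> illegal
(2,5): no bracket -> illegal
(3,2): no bracket -> illegal
(3,5): flips 2 -> legal
(3,6): no bracket -> illegal
(4,6): flips 3 -> legal
(5,2): no bracket -> illegal
(5,4): no bracket -> illegal
(5,5): flips 1 -> legal
(5,6): no bracket -> illegal
W mobility = 3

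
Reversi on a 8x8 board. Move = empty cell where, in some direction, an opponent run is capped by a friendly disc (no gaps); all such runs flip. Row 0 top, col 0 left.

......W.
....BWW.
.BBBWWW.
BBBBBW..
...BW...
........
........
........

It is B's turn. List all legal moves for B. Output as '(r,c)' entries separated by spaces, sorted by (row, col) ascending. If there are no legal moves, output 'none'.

(0,4): no bracket -> illegal
(0,5): no bracket -> illegal
(0,7): flips 2 -> legal
(1,3): no bracket -> illegal
(1,7): flips 2 -> legal
(2,7): flips 3 -> legal
(3,6): flips 2 -> legal
(3,7): no bracket -> illegal
(4,5): flips 1 -> legal
(4,6): no bracket -> illegal
(5,3): no bracket -> illegal
(5,4): flips 1 -> legal
(5,5): flips 1 -> legal

Answer: (0,7) (1,7) (2,7) (3,6) (4,5) (5,4) (5,5)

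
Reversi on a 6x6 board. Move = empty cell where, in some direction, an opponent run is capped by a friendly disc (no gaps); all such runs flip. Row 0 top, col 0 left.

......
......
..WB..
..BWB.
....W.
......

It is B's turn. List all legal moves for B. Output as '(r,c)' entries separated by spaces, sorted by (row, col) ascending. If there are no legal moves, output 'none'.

(1,1): no bracket -> illegal
(1,2): flips 1 -> legal
(1,3): no bracket -> illegal
(2,1): flips 1 -> legal
(2,4): no bracket -> illegal
(3,1): no bracket -> illegal
(3,5): no bracket -> illegal
(4,2): no bracket -> illegal
(4,3): flips 1 -> legal
(4,5): no bracket -> illegal
(5,3): no bracket -> illegal
(5,4): flips 1 -> legal
(5,5): no bracket -> illegal

Answer: (1,2) (2,1) (4,3) (5,4)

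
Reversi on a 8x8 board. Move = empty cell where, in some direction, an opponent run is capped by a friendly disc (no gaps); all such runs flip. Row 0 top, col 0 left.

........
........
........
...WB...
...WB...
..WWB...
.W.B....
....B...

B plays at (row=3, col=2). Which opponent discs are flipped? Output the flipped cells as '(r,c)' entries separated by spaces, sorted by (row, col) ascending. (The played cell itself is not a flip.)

Answer: (3,3) (4,3)

Derivation:
Dir NW: first cell '.' (not opp) -> no flip
Dir N: first cell '.' (not opp) -> no flip
Dir NE: first cell '.' (not opp) -> no flip
Dir W: first cell '.' (not opp) -> no flip
Dir E: opp run (3,3) capped by B -> flip
Dir SW: first cell '.' (not opp) -> no flip
Dir S: first cell '.' (not opp) -> no flip
Dir SE: opp run (4,3) capped by B -> flip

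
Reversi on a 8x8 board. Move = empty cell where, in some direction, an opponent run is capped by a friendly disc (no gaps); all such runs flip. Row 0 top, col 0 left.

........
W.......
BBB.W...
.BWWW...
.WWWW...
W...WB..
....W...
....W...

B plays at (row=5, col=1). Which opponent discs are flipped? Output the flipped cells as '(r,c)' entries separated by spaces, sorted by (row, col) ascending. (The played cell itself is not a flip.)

Answer: (4,1)

Derivation:
Dir NW: first cell '.' (not opp) -> no flip
Dir N: opp run (4,1) capped by B -> flip
Dir NE: opp run (4,2) (3,3) (2,4), next='.' -> no flip
Dir W: opp run (5,0), next=edge -> no flip
Dir E: first cell '.' (not opp) -> no flip
Dir SW: first cell '.' (not opp) -> no flip
Dir S: first cell '.' (not opp) -> no flip
Dir SE: first cell '.' (not opp) -> no flip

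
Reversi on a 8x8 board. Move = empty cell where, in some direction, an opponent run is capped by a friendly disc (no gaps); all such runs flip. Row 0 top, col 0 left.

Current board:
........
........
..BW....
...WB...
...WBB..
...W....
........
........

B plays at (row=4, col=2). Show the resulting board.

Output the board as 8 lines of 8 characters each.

Answer: ........
........
..BW....
...WB...
..BBBB..
...W....
........
........

Derivation:
Place B at (4,2); scan 8 dirs for brackets.
Dir NW: first cell '.' (not opp) -> no flip
Dir N: first cell '.' (not opp) -> no flip
Dir NE: opp run (3,3), next='.' -> no flip
Dir W: first cell '.' (not opp) -> no flip
Dir E: opp run (4,3) capped by B -> flip
Dir SW: first cell '.' (not opp) -> no flip
Dir S: first cell '.' (not opp) -> no flip
Dir SE: opp run (5,3), next='.' -> no flip
All flips: (4,3)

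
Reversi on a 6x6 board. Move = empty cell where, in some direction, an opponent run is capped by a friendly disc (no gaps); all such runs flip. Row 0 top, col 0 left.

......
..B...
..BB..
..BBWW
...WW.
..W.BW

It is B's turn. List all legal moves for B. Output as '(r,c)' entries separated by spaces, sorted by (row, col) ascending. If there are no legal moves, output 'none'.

Answer: (2,4) (4,5) (5,3)

Derivation:
(2,4): flips 2 -> legal
(2,5): no bracket -> illegal
(4,1): no bracket -> illegal
(4,2): no bracket -> illegal
(4,5): flips 1 -> legal
(5,1): no bracket -> illegal
(5,3): flips 1 -> legal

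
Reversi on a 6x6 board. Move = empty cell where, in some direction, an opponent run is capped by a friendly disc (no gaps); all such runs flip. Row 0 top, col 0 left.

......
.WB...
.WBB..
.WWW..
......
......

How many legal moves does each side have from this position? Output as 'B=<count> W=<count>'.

Answer: B=9 W=5

Derivation:
-- B to move --
(0,0): flips 1 -> legal
(0,1): no bracket -> illegal
(0,2): no bracket -> illegal
(1,0): flips 1 -> legal
(2,0): flips 1 -> legal
(2,4): no bracket -> illegal
(3,0): flips 1 -> legal
(3,4): no bracket -> illegal
(4,0): flips 1 -> legal
(4,1): flips 1 -> legal
(4,2): flips 1 -> legal
(4,3): flips 1 -> legal
(4,4): flips 1 -> legal
B mobility = 9
-- W to move --
(0,1): no bracket -> illegal
(0,2): flips 2 -> legal
(0,3): flips 1 -> legal
(1,3): flips 3 -> legal
(1,4): flips 1 -> legal
(2,4): flips 2 -> legal
(3,4): no bracket -> illegal
W mobility = 5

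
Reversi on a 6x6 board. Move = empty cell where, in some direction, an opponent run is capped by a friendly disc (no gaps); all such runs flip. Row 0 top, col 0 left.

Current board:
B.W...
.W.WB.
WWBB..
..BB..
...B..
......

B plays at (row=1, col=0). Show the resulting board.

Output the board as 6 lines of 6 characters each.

Answer: B.W...
BW.WB.
WBBB..
..BB..
...B..
......

Derivation:
Place B at (1,0); scan 8 dirs for brackets.
Dir NW: edge -> no flip
Dir N: first cell 'B' (not opp) -> no flip
Dir NE: first cell '.' (not opp) -> no flip
Dir W: edge -> no flip
Dir E: opp run (1,1), next='.' -> no flip
Dir SW: edge -> no flip
Dir S: opp run (2,0), next='.' -> no flip
Dir SE: opp run (2,1) capped by B -> flip
All flips: (2,1)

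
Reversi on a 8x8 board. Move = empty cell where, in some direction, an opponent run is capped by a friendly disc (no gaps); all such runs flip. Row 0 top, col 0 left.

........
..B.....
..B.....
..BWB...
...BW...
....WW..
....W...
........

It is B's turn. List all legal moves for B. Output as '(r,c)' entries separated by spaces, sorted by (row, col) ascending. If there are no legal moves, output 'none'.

Answer: (2,3) (4,5) (6,5) (6,6) (7,4)

Derivation:
(2,3): flips 1 -> legal
(2,4): no bracket -> illegal
(3,5): no bracket -> illegal
(4,2): no bracket -> illegal
(4,5): flips 1 -> legal
(4,6): no bracket -> illegal
(5,3): no bracket -> illegal
(5,6): no bracket -> illegal
(6,3): no bracket -> illegal
(6,5): flips 1 -> legal
(6,6): flips 3 -> legal
(7,3): no bracket -> illegal
(7,4): flips 3 -> legal
(7,5): no bracket -> illegal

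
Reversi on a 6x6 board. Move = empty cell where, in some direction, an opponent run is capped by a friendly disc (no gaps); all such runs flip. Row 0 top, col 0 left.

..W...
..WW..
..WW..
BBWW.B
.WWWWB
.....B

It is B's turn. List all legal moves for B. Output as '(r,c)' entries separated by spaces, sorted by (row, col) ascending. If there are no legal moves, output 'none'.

Answer: (0,4) (1,1) (3,4) (4,0) (5,1) (5,2) (5,3)

Derivation:
(0,1): no bracket -> illegal
(0,3): no bracket -> illegal
(0,4): flips 2 -> legal
(1,1): flips 3 -> legal
(1,4): no bracket -> illegal
(2,1): no bracket -> illegal
(2,4): no bracket -> illegal
(3,4): flips 2 -> legal
(4,0): flips 4 -> legal
(5,0): no bracket -> illegal
(5,1): flips 1 -> legal
(5,2): flips 1 -> legal
(5,3): flips 2 -> legal
(5,4): no bracket -> illegal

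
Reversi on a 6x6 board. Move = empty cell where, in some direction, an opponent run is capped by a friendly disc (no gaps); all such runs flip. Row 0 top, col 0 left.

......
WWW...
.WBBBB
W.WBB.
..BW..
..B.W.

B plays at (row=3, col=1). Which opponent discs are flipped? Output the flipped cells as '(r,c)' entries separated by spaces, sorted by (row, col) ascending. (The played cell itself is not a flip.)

Answer: (3,2)

Derivation:
Dir NW: first cell '.' (not opp) -> no flip
Dir N: opp run (2,1) (1,1), next='.' -> no flip
Dir NE: first cell 'B' (not opp) -> no flip
Dir W: opp run (3,0), next=edge -> no flip
Dir E: opp run (3,2) capped by B -> flip
Dir SW: first cell '.' (not opp) -> no flip
Dir S: first cell '.' (not opp) -> no flip
Dir SE: first cell 'B' (not opp) -> no flip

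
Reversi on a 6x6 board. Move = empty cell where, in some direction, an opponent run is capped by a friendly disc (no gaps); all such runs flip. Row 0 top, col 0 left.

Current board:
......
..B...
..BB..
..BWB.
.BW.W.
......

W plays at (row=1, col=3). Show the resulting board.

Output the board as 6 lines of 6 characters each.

Answer: ......
..BW..
..BW..
..BWB.
.BW.W.
......

Derivation:
Place W at (1,3); scan 8 dirs for brackets.
Dir NW: first cell '.' (not opp) -> no flip
Dir N: first cell '.' (not opp) -> no flip
Dir NE: first cell '.' (not opp) -> no flip
Dir W: opp run (1,2), next='.' -> no flip
Dir E: first cell '.' (not opp) -> no flip
Dir SW: opp run (2,2), next='.' -> no flip
Dir S: opp run (2,3) capped by W -> flip
Dir SE: first cell '.' (not opp) -> no flip
All flips: (2,3)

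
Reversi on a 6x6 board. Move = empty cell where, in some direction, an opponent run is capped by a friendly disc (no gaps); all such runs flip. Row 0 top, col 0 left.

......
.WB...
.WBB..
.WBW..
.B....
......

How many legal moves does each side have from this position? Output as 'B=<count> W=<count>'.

Answer: B=9 W=5

Derivation:
-- B to move --
(0,0): flips 1 -> legal
(0,1): flips 3 -> legal
(0,2): no bracket -> illegal
(1,0): flips 2 -> legal
(2,0): flips 1 -> legal
(2,4): no bracket -> illegal
(3,0): flips 2 -> legal
(3,4): flips 1 -> legal
(4,0): flips 1 -> legal
(4,2): no bracket -> illegal
(4,3): flips 1 -> legal
(4,4): flips 1 -> legal
B mobility = 9
-- W to move --
(0,1): no bracket -> illegal
(0,2): no bracket -> illegal
(0,3): flips 1 -> legal
(1,3): flips 3 -> legal
(1,4): no bracket -> illegal
(2,4): flips 2 -> legal
(3,0): no bracket -> illegal
(3,4): no bracket -> illegal
(4,0): no bracket -> illegal
(4,2): no bracket -> illegal
(4,3): flips 1 -> legal
(5,0): no bracket -> illegal
(5,1): flips 1 -> legal
(5,2): no bracket -> illegal
W mobility = 5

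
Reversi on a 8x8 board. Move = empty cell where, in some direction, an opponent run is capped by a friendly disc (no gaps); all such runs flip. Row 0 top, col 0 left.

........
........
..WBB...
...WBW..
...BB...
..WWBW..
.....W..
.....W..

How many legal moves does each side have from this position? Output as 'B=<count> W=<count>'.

-- B to move --
(1,1): flips 2 -> legal
(1,2): no bracket -> illegal
(1,3): no bracket -> illegal
(2,1): flips 1 -> legal
(2,5): no bracket -> illegal
(2,6): flips 1 -> legal
(3,1): no bracket -> illegal
(3,2): flips 1 -> legal
(3,6): flips 1 -> legal
(4,1): no bracket -> illegal
(4,2): flips 1 -> legal
(4,5): no bracket -> illegal
(4,6): flips 1 -> legal
(5,1): flips 2 -> legal
(5,6): flips 1 -> legal
(6,1): flips 1 -> legal
(6,2): flips 1 -> legal
(6,3): flips 1 -> legal
(6,4): no bracket -> illegal
(6,6): flips 1 -> legal
(7,4): no bracket -> illegal
(7,6): flips 1 -> legal
B mobility = 14
-- W to move --
(1,2): no bracket -> illegal
(1,3): flips 2 -> legal
(1,4): no bracket -> illegal
(1,5): flips 1 -> legal
(2,5): flips 4 -> legal
(3,2): flips 2 -> legal
(4,2): no bracket -> illegal
(4,5): no bracket -> illegal
(6,3): no bracket -> illegal
(6,4): no bracket -> illegal
W mobility = 4

Answer: B=14 W=4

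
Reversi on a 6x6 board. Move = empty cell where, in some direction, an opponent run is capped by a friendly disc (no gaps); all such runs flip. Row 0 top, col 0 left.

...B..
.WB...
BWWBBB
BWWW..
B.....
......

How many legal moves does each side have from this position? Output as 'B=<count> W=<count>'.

Answer: B=7 W=4

Derivation:
-- B to move --
(0,0): no bracket -> illegal
(0,1): no bracket -> illegal
(0,2): flips 1 -> legal
(1,0): flips 1 -> legal
(1,3): flips 2 -> legal
(3,4): flips 3 -> legal
(4,1): flips 1 -> legal
(4,2): flips 4 -> legal
(4,3): flips 1 -> legal
(4,4): no bracket -> illegal
B mobility = 7
-- W to move --
(0,1): no bracket -> illegal
(0,2): flips 1 -> legal
(0,4): no bracket -> illegal
(1,0): no bracket -> illegal
(1,3): flips 2 -> legal
(1,4): flips 1 -> legal
(1,5): flips 1 -> legal
(3,4): no bracket -> illegal
(3,5): no bracket -> illegal
(4,1): no bracket -> illegal
(5,0): no bracket -> illegal
(5,1): no bracket -> illegal
W mobility = 4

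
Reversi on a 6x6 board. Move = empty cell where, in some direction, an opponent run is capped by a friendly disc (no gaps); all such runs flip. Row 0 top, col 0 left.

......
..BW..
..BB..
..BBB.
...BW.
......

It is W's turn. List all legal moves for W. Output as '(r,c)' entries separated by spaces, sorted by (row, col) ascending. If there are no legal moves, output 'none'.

(0,1): no bracket -> illegal
(0,2): no bracket -> illegal
(0,3): no bracket -> illegal
(1,1): flips 3 -> legal
(1,4): no bracket -> illegal
(2,1): no bracket -> illegal
(2,4): flips 1 -> legal
(2,5): no bracket -> illegal
(3,1): flips 1 -> legal
(3,5): no bracket -> illegal
(4,1): no bracket -> illegal
(4,2): flips 1 -> legal
(4,5): no bracket -> illegal
(5,2): no bracket -> illegal
(5,3): flips 3 -> legal
(5,4): no bracket -> illegal

Answer: (1,1) (2,4) (3,1) (4,2) (5,3)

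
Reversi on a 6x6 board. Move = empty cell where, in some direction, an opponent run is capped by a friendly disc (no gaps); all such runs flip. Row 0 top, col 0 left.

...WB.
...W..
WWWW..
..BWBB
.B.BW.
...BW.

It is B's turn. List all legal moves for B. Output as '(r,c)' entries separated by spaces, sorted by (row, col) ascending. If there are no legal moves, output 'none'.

Answer: (0,2) (1,0) (1,2) (1,4) (3,1) (4,5) (5,5)

Derivation:
(0,2): flips 1 -> legal
(1,0): flips 1 -> legal
(1,1): no bracket -> illegal
(1,2): flips 2 -> legal
(1,4): flips 1 -> legal
(2,4): no bracket -> illegal
(3,0): no bracket -> illegal
(3,1): flips 2 -> legal
(4,2): no bracket -> illegal
(4,5): flips 1 -> legal
(5,5): flips 1 -> legal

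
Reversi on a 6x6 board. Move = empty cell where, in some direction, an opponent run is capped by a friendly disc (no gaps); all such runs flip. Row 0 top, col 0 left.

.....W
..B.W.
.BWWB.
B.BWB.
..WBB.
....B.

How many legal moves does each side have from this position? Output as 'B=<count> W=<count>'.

Answer: B=6 W=11

Derivation:
-- B to move --
(0,3): no bracket -> illegal
(0,4): flips 1 -> legal
(1,1): flips 2 -> legal
(1,3): flips 2 -> legal
(1,5): no bracket -> illegal
(2,5): no bracket -> illegal
(3,1): no bracket -> illegal
(4,1): flips 1 -> legal
(5,1): flips 2 -> legal
(5,2): flips 1 -> legal
(5,3): no bracket -> illegal
B mobility = 6
-- W to move --
(0,1): flips 1 -> legal
(0,2): flips 1 -> legal
(0,3): no bracket -> illegal
(1,0): no bracket -> illegal
(1,1): no bracket -> illegal
(1,3): no bracket -> illegal
(1,5): flips 1 -> legal
(2,0): flips 1 -> legal
(2,5): flips 1 -> legal
(3,1): flips 1 -> legal
(3,5): flips 1 -> legal
(4,0): no bracket -> illegal
(4,1): flips 1 -> legal
(4,5): flips 3 -> legal
(5,2): no bracket -> illegal
(5,3): flips 1 -> legal
(5,5): flips 1 -> legal
W mobility = 11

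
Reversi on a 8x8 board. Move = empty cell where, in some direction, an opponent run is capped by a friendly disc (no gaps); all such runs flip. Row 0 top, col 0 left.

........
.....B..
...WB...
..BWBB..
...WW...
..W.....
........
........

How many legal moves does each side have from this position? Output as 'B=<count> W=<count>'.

-- B to move --
(1,2): flips 1 -> legal
(1,3): no bracket -> illegal
(1,4): flips 1 -> legal
(2,2): flips 1 -> legal
(4,1): no bracket -> illegal
(4,2): flips 1 -> legal
(4,5): no bracket -> illegal
(5,1): no bracket -> illegal
(5,3): flips 1 -> legal
(5,4): flips 2 -> legal
(5,5): no bracket -> illegal
(6,1): flips 2 -> legal
(6,2): no bracket -> illegal
(6,3): no bracket -> illegal
B mobility = 7
-- W to move --
(0,4): no bracket -> illegal
(0,5): no bracket -> illegal
(0,6): flips 2 -> legal
(1,3): no bracket -> illegal
(1,4): flips 2 -> legal
(1,6): no bracket -> illegal
(2,1): flips 1 -> legal
(2,2): no bracket -> illegal
(2,5): flips 2 -> legal
(2,6): flips 1 -> legal
(3,1): flips 1 -> legal
(3,6): flips 2 -> legal
(4,1): flips 1 -> legal
(4,2): no bracket -> illegal
(4,5): flips 1 -> legal
(4,6): no bracket -> illegal
W mobility = 9

Answer: B=7 W=9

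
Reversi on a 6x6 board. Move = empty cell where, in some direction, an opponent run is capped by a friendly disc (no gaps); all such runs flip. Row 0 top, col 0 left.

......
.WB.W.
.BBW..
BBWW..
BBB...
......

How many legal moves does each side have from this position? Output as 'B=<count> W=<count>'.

Answer: B=8 W=8

Derivation:
-- B to move --
(0,0): flips 1 -> legal
(0,1): flips 1 -> legal
(0,2): no bracket -> illegal
(0,3): no bracket -> illegal
(0,4): no bracket -> illegal
(0,5): flips 3 -> legal
(1,0): flips 1 -> legal
(1,3): no bracket -> illegal
(1,5): no bracket -> illegal
(2,0): no bracket -> illegal
(2,4): flips 2 -> legal
(2,5): no bracket -> illegal
(3,4): flips 3 -> legal
(4,3): flips 1 -> legal
(4,4): flips 1 -> legal
B mobility = 8
-- W to move --
(0,1): flips 1 -> legal
(0,2): flips 2 -> legal
(0,3): no bracket -> illegal
(1,0): flips 1 -> legal
(1,3): flips 1 -> legal
(2,0): flips 2 -> legal
(4,3): no bracket -> illegal
(5,0): flips 1 -> legal
(5,1): flips 4 -> legal
(5,2): flips 1 -> legal
(5,3): no bracket -> illegal
W mobility = 8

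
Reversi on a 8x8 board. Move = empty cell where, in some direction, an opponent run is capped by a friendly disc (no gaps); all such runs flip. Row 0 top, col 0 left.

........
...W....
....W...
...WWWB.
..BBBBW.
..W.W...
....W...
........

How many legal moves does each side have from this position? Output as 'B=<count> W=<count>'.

Answer: B=14 W=9

Derivation:
-- B to move --
(0,2): no bracket -> illegal
(0,3): no bracket -> illegal
(0,4): no bracket -> illegal
(1,2): no bracket -> illegal
(1,4): flips 2 -> legal
(1,5): flips 2 -> legal
(2,2): flips 1 -> legal
(2,3): flips 2 -> legal
(2,5): flips 2 -> legal
(2,6): flips 1 -> legal
(3,2): flips 3 -> legal
(3,7): no bracket -> illegal
(4,1): no bracket -> illegal
(4,7): flips 1 -> legal
(5,1): no bracket -> illegal
(5,3): no bracket -> illegal
(5,5): no bracket -> illegal
(5,6): flips 1 -> legal
(5,7): no bracket -> illegal
(6,1): flips 1 -> legal
(6,2): flips 1 -> legal
(6,3): flips 1 -> legal
(6,5): flips 1 -> legal
(7,3): no bracket -> illegal
(7,4): flips 2 -> legal
(7,5): no bracket -> illegal
B mobility = 14
-- W to move --
(2,5): no bracket -> illegal
(2,6): flips 1 -> legal
(2,7): flips 2 -> legal
(3,1): no bracket -> illegal
(3,2): flips 2 -> legal
(3,7): flips 1 -> legal
(4,1): flips 4 -> legal
(4,7): no bracket -> illegal
(5,1): flips 1 -> legal
(5,3): flips 2 -> legal
(5,5): flips 2 -> legal
(5,6): flips 1 -> legal
W mobility = 9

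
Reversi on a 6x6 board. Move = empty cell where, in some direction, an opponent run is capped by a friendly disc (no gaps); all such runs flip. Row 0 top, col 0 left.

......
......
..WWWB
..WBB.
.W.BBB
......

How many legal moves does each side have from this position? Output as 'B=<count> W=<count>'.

-- B to move --
(1,1): flips 1 -> legal
(1,2): flips 1 -> legal
(1,3): flips 1 -> legal
(1,4): flips 1 -> legal
(1,5): flips 1 -> legal
(2,1): flips 4 -> legal
(3,0): no bracket -> illegal
(3,1): flips 1 -> legal
(3,5): no bracket -> illegal
(4,0): no bracket -> illegal
(4,2): no bracket -> illegal
(5,0): no bracket -> illegal
(5,1): no bracket -> illegal
(5,2): no bracket -> illegal
B mobility = 7
-- W to move --
(1,4): no bracket -> illegal
(1,5): no bracket -> illegal
(3,5): flips 2 -> legal
(4,2): flips 1 -> legal
(5,2): no bracket -> illegal
(5,3): flips 2 -> legal
(5,4): flips 3 -> legal
(5,5): flips 2 -> legal
W mobility = 5

Answer: B=7 W=5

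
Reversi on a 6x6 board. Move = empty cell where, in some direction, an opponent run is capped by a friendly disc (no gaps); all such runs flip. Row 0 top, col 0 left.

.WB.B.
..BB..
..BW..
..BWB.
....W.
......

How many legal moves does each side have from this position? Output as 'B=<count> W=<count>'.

Answer: B=6 W=8

Derivation:
-- B to move --
(0,0): flips 1 -> legal
(1,0): no bracket -> illegal
(1,1): no bracket -> illegal
(1,4): flips 1 -> legal
(2,4): flips 1 -> legal
(3,5): no bracket -> illegal
(4,2): no bracket -> illegal
(4,3): flips 2 -> legal
(4,5): no bracket -> illegal
(5,3): no bracket -> illegal
(5,4): flips 1 -> legal
(5,5): flips 2 -> legal
B mobility = 6
-- W to move --
(0,3): flips 2 -> legal
(0,5): no bracket -> illegal
(1,1): flips 1 -> legal
(1,4): no bracket -> illegal
(1,5): no bracket -> illegal
(2,1): flips 1 -> legal
(2,4): flips 1 -> legal
(2,5): no bracket -> illegal
(3,1): flips 1 -> legal
(3,5): flips 1 -> legal
(4,1): flips 1 -> legal
(4,2): no bracket -> illegal
(4,3): no bracket -> illegal
(4,5): flips 1 -> legal
W mobility = 8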